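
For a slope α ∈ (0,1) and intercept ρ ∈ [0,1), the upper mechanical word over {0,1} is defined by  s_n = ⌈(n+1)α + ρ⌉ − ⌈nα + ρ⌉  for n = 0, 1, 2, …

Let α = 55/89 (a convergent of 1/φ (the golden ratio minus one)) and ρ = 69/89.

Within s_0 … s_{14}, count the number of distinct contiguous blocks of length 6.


t_n = ⌈(n·55+69)/89⌉ for n = 0 … 15:
  n=0…9: ⌈69/89⌉=1 ⌈124/89⌉=2 ⌈179/89⌉=3 ⌈234/89⌉=3 ⌈289/89⌉=4 ⌈344/89⌉=4 ⌈399/89⌉=5 ⌈454/89⌉=6 ⌈509/89⌉=6 ⌈564/89⌉=7
  n=10…15: ⌈619/89⌉=7 ⌈674/89⌉=8 ⌈729/89⌉=9 ⌈784/89⌉=9 ⌈839/89⌉=10 ⌈894/89⌉=11
s_n = t_(n+1) − t_n for n = 0 … 14 gives
prefix = 110101101011011
slide a length-6 window over [0..5] … [9..14] (10 windows); first occurrence of each distinct factor:
  [  0..  5] 110101
  [  1..  6] 101011
  [  2..  7] 010110
  [  3..  8] 101101
  [  4..  9] 011010
  [  9.. 14] 011011
  (the other 4 windows repeat one of these)
distinct factors: {010110, 011010, 011011, 101011, 101101, 110101}
count = 6  (Sturmian bound for length 6 is 7)

6


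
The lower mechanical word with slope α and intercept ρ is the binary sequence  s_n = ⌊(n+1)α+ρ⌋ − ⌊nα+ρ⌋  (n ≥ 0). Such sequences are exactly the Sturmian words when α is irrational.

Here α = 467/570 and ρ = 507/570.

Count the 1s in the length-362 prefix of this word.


297

#1s = Σ_{n=0}^{361} s_n = Σ_{n=0}^{361} (⌊(n+1)α+ρ⌋ − ⌊nα+ρ⌋)
the sum telescopes: every ⌊nα+ρ⌋ with 0 < n < 362 appears once with + and once with −, leaving ⌊362α+ρ⌋ − ⌊0·α+ρ⌋
362α + ρ = (362·467 + 507) / 570 = 169561/570
ρ = 507/570
⌊169561/570⌋ = 297,  ⌊507/570⌋ = 0
#1s = 297 − 0 = 297


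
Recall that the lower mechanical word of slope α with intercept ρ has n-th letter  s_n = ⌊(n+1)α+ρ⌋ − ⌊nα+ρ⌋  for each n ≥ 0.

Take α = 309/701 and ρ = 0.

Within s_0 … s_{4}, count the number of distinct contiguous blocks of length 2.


3

t_n = ⌊(n·309)/701⌋ for n = 0 … 5:
  n=0…5: ⌊0/701⌋=0 ⌊309/701⌋=0 ⌊618/701⌋=0 ⌊927/701⌋=1 ⌊1236/701⌋=1 ⌊1545/701⌋=2
s_n = t_(n+1) − t_n for n = 0 … 4 gives
prefix = 00101
slide a length-2 window over [0..1] … [3..4] (4 windows); first occurrence of each distinct factor:
  [  0..  1] 00
  [  1..  2] 01
  [  2..  3] 10
  (the other 1 window repeats one of these)
distinct factors: {00, 01, 10}
count = 3  (Sturmian bound for length 2 is 3)


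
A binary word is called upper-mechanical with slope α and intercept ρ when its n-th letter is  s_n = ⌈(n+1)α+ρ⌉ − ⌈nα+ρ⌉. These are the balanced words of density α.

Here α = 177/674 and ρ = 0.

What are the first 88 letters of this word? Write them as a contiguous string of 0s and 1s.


1001000100010001000100100010001000100010010001000100010001001000100010001000100100010001

n=0: ⌈(1·177)/674⌉ − ⌈(0·177)/674⌉ = ⌈177/674⌉ − ⌈0/674⌉ = 1 − 0 = 1
n=1: ⌈(2·177)/674⌉ − ⌈(1·177)/674⌉ = ⌈354/674⌉ − ⌈177/674⌉ = 1 − 1 = 0
n=2: ⌈(3·177)/674⌉ − ⌈(2·177)/674⌉ = ⌈531/674⌉ − ⌈354/674⌉ = 1 − 1 = 0
n=3: ⌈(4·177)/674⌉ − ⌈(3·177)/674⌉ = ⌈708/674⌉ − ⌈531/674⌉ = 2 − 1 = 1
n=4: ⌈(5·177)/674⌉ − ⌈(4·177)/674⌉ = ⌈885/674⌉ − ⌈708/674⌉ = 2 − 2 = 0
n=5: ⌈(6·177)/674⌉ − ⌈(5·177)/674⌉ = ⌈1062/674⌉ − ⌈885/674⌉ = 2 − 2 = 0
n=6: ⌈(7·177)/674⌉ − ⌈(6·177)/674⌉ = ⌈1239/674⌉ − ⌈1062/674⌉ = 2 − 2 = 0
n=7: ⌈(8·177)/674⌉ − ⌈(7·177)/674⌉ = ⌈1416/674⌉ − ⌈1239/674⌉ = 3 − 2 = 1
n=8: ⌈(9·177)/674⌉ − ⌈(8·177)/674⌉ = ⌈1593/674⌉ − ⌈1416/674⌉ = 3 − 3 = 0
n=9: ⌈(10·177)/674⌉ − ⌈(9·177)/674⌉ = ⌈1770/674⌉ − ⌈1593/674⌉ = 3 − 3 = 0
n=10: ⌈(11·177)/674⌉ − ⌈(10·177)/674⌉ = ⌈1947/674⌉ − ⌈1770/674⌉ = 3 − 3 = 0
n=11: ⌈(12·177)/674⌉ − ⌈(11·177)/674⌉ = ⌈2124/674⌉ − ⌈1947/674⌉ = 4 − 3 = 1
n=12: ⌈(13·177)/674⌉ − ⌈(12·177)/674⌉ = ⌈2301/674⌉ − ⌈2124/674⌉ = 4 − 4 = 0
n=13: ⌈(14·177)/674⌉ − ⌈(13·177)/674⌉ = ⌈2478/674⌉ − ⌈2301/674⌉ = 4 − 4 = 0
n=14: ⌈(15·177)/674⌉ − ⌈(14·177)/674⌉ = ⌈2655/674⌉ − ⌈2478/674⌉ = 4 − 4 = 0
n=15: ⌈(16·177)/674⌉ − ⌈(15·177)/674⌉ = ⌈2832/674⌉ − ⌈2655/674⌉ = 5 − 4 = 1
n=16: ⌈(17·177)/674⌉ − ⌈(16·177)/674⌉ = ⌈3009/674⌉ − ⌈2832/674⌉ = 5 − 5 = 0
n=17: ⌈(18·177)/674⌉ − ⌈(17·177)/674⌉ = ⌈3186/674⌉ − ⌈3009/674⌉ = 5 − 5 = 0
n=18: ⌈(19·177)/674⌉ − ⌈(18·177)/674⌉ = ⌈3363/674⌉ − ⌈3186/674⌉ = 5 − 5 = 0
n=19: ⌈(20·177)/674⌉ − ⌈(19·177)/674⌉ = ⌈3540/674⌉ − ⌈3363/674⌉ = 6 − 5 = 1
n=20: ⌈(21·177)/674⌉ − ⌈(20·177)/674⌉ = ⌈3717/674⌉ − ⌈3540/674⌉ = 6 − 6 = 0
n=21: ⌈(22·177)/674⌉ − ⌈(21·177)/674⌉ = ⌈3894/674⌉ − ⌈3717/674⌉ = 6 − 6 = 0
n=22: ⌈(23·177)/674⌉ − ⌈(22·177)/674⌉ = ⌈4071/674⌉ − ⌈3894/674⌉ = 7 − 6 = 1
n=23: ⌈(24·177)/674⌉ − ⌈(23·177)/674⌉ = ⌈4248/674⌉ − ⌈4071/674⌉ = 7 − 7 = 0
n=24: ⌈(25·177)/674⌉ − ⌈(24·177)/674⌉ = ⌈4425/674⌉ − ⌈4248/674⌉ = 7 − 7 = 0
n=25: ⌈(26·177)/674⌉ − ⌈(25·177)/674⌉ = ⌈4602/674⌉ − ⌈4425/674⌉ = 7 − 7 = 0
n=26: ⌈(27·177)/674⌉ − ⌈(26·177)/674⌉ = ⌈4779/674⌉ − ⌈4602/674⌉ = 8 − 7 = 1
n=27: ⌈(28·177)/674⌉ − ⌈(27·177)/674⌉ = ⌈4956/674⌉ − ⌈4779/674⌉ = 8 − 8 = 0
n=28: ⌈(29·177)/674⌉ − ⌈(28·177)/674⌉ = ⌈5133/674⌉ − ⌈4956/674⌉ = 8 − 8 = 0
n=29: ⌈(30·177)/674⌉ − ⌈(29·177)/674⌉ = ⌈5310/674⌉ − ⌈5133/674⌉ = 8 − 8 = 0
n=30: ⌈(31·177)/674⌉ − ⌈(30·177)/674⌉ = ⌈5487/674⌉ − ⌈5310/674⌉ = 9 − 8 = 1
n=31: ⌈(32·177)/674⌉ − ⌈(31·177)/674⌉ = ⌈5664/674⌉ − ⌈5487/674⌉ = 9 − 9 = 0
n=32: ⌈(33·177)/674⌉ − ⌈(32·177)/674⌉ = ⌈5841/674⌉ − ⌈5664/674⌉ = 9 − 9 = 0
n=33: ⌈(34·177)/674⌉ − ⌈(33·177)/674⌉ = ⌈6018/674⌉ − ⌈5841/674⌉ = 9 − 9 = 0
n=34: ⌈(35·177)/674⌉ − ⌈(34·177)/674⌉ = ⌈6195/674⌉ − ⌈6018/674⌉ = 10 − 9 = 1
n=35: ⌈(36·177)/674⌉ − ⌈(35·177)/674⌉ = ⌈6372/674⌉ − ⌈6195/674⌉ = 10 − 10 = 0
n=36: ⌈(37·177)/674⌉ − ⌈(36·177)/674⌉ = ⌈6549/674⌉ − ⌈6372/674⌉ = 10 − 10 = 0
n=37: ⌈(38·177)/674⌉ − ⌈(37·177)/674⌉ = ⌈6726/674⌉ − ⌈6549/674⌉ = 10 − 10 = 0
n=38: ⌈(39·177)/674⌉ − ⌈(38·177)/674⌉ = ⌈6903/674⌉ − ⌈6726/674⌉ = 11 − 10 = 1
n=39: ⌈(40·177)/674⌉ − ⌈(39·177)/674⌉ = ⌈7080/674⌉ − ⌈6903/674⌉ = 11 − 11 = 0
n=40: ⌈(41·177)/674⌉ − ⌈(40·177)/674⌉ = ⌈7257/674⌉ − ⌈7080/674⌉ = 11 − 11 = 0
n=41: ⌈(42·177)/674⌉ − ⌈(41·177)/674⌉ = ⌈7434/674⌉ − ⌈7257/674⌉ = 12 − 11 = 1
n=42: ⌈(43·177)/674⌉ − ⌈(42·177)/674⌉ = ⌈7611/674⌉ − ⌈7434/674⌉ = 12 − 12 = 0
n=43: ⌈(44·177)/674⌉ − ⌈(43·177)/674⌉ = ⌈7788/674⌉ − ⌈7611/674⌉ = 12 − 12 = 0
n=44: ⌈(45·177)/674⌉ − ⌈(44·177)/674⌉ = ⌈7965/674⌉ − ⌈7788/674⌉ = 12 − 12 = 0
n=45: ⌈(46·177)/674⌉ − ⌈(45·177)/674⌉ = ⌈8142/674⌉ − ⌈7965/674⌉ = 13 − 12 = 1
n=46: ⌈(47·177)/674⌉ − ⌈(46·177)/674⌉ = ⌈8319/674⌉ − ⌈8142/674⌉ = 13 − 13 = 0
n=47: ⌈(48·177)/674⌉ − ⌈(47·177)/674⌉ = ⌈8496/674⌉ − ⌈8319/674⌉ = 13 − 13 = 0
n=48: ⌈(49·177)/674⌉ − ⌈(48·177)/674⌉ = ⌈8673/674⌉ − ⌈8496/674⌉ = 13 − 13 = 0
n=49: ⌈(50·177)/674⌉ − ⌈(49·177)/674⌉ = ⌈8850/674⌉ − ⌈8673/674⌉ = 14 − 13 = 1
n=50: ⌈(51·177)/674⌉ − ⌈(50·177)/674⌉ = ⌈9027/674⌉ − ⌈8850/674⌉ = 14 − 14 = 0
n=51: ⌈(52·177)/674⌉ − ⌈(51·177)/674⌉ = ⌈9204/674⌉ − ⌈9027/674⌉ = 14 − 14 = 0
n=52: ⌈(53·177)/674⌉ − ⌈(52·177)/674⌉ = ⌈9381/674⌉ − ⌈9204/674⌉ = 14 − 14 = 0
n=53: ⌈(54·177)/674⌉ − ⌈(53·177)/674⌉ = ⌈9558/674⌉ − ⌈9381/674⌉ = 15 − 14 = 1
n=54: ⌈(55·177)/674⌉ − ⌈(54·177)/674⌉ = ⌈9735/674⌉ − ⌈9558/674⌉ = 15 − 15 = 0
n=55: ⌈(56·177)/674⌉ − ⌈(55·177)/674⌉ = ⌈9912/674⌉ − ⌈9735/674⌉ = 15 − 15 = 0
n=56: ⌈(57·177)/674⌉ − ⌈(56·177)/674⌉ = ⌈10089/674⌉ − ⌈9912/674⌉ = 15 − 15 = 0
n=57: ⌈(58·177)/674⌉ − ⌈(57·177)/674⌉ = ⌈10266/674⌉ − ⌈10089/674⌉ = 16 − 15 = 1
n=58: ⌈(59·177)/674⌉ − ⌈(58·177)/674⌉ = ⌈10443/674⌉ − ⌈10266/674⌉ = 16 − 16 = 0
n=59: ⌈(60·177)/674⌉ − ⌈(59·177)/674⌉ = ⌈10620/674⌉ − ⌈10443/674⌉ = 16 − 16 = 0
n=60: ⌈(61·177)/674⌉ − ⌈(60·177)/674⌉ = ⌈10797/674⌉ − ⌈10620/674⌉ = 17 − 16 = 1
n=61: ⌈(62·177)/674⌉ − ⌈(61·177)/674⌉ = ⌈10974/674⌉ − ⌈10797/674⌉ = 17 − 17 = 0
n=62: ⌈(63·177)/674⌉ − ⌈(62·177)/674⌉ = ⌈11151/674⌉ − ⌈10974/674⌉ = 17 − 17 = 0
n=63: ⌈(64·177)/674⌉ − ⌈(63·177)/674⌉ = ⌈11328/674⌉ − ⌈11151/674⌉ = 17 − 17 = 0
n=64: ⌈(65·177)/674⌉ − ⌈(64·177)/674⌉ = ⌈11505/674⌉ − ⌈11328/674⌉ = 18 − 17 = 1
n=65: ⌈(66·177)/674⌉ − ⌈(65·177)/674⌉ = ⌈11682/674⌉ − ⌈11505/674⌉ = 18 − 18 = 0
n=66: ⌈(67·177)/674⌉ − ⌈(66·177)/674⌉ = ⌈11859/674⌉ − ⌈11682/674⌉ = 18 − 18 = 0
n=67: ⌈(68·177)/674⌉ − ⌈(67·177)/674⌉ = ⌈12036/674⌉ − ⌈11859/674⌉ = 18 − 18 = 0
n=68: ⌈(69·177)/674⌉ − ⌈(68·177)/674⌉ = ⌈12213/674⌉ − ⌈12036/674⌉ = 19 − 18 = 1
n=69: ⌈(70·177)/674⌉ − ⌈(69·177)/674⌉ = ⌈12390/674⌉ − ⌈12213/674⌉ = 19 − 19 = 0
n=70: ⌈(71·177)/674⌉ − ⌈(70·177)/674⌉ = ⌈12567/674⌉ − ⌈12390/674⌉ = 19 − 19 = 0
n=71: ⌈(72·177)/674⌉ − ⌈(71·177)/674⌉ = ⌈12744/674⌉ − ⌈12567/674⌉ = 19 − 19 = 0
n=72: ⌈(73·177)/674⌉ − ⌈(72·177)/674⌉ = ⌈12921/674⌉ − ⌈12744/674⌉ = 20 − 19 = 1
n=73: ⌈(74·177)/674⌉ − ⌈(73·177)/674⌉ = ⌈13098/674⌉ − ⌈12921/674⌉ = 20 − 20 = 0
n=74: ⌈(75·177)/674⌉ − ⌈(74·177)/674⌉ = ⌈13275/674⌉ − ⌈13098/674⌉ = 20 − 20 = 0
n=75: ⌈(76·177)/674⌉ − ⌈(75·177)/674⌉ = ⌈13452/674⌉ − ⌈13275/674⌉ = 20 − 20 = 0
n=76: ⌈(77·177)/674⌉ − ⌈(76·177)/674⌉ = ⌈13629/674⌉ − ⌈13452/674⌉ = 21 − 20 = 1
n=77: ⌈(78·177)/674⌉ − ⌈(77·177)/674⌉ = ⌈13806/674⌉ − ⌈13629/674⌉ = 21 − 21 = 0
n=78: ⌈(79·177)/674⌉ − ⌈(78·177)/674⌉ = ⌈13983/674⌉ − ⌈13806/674⌉ = 21 − 21 = 0
n=79: ⌈(80·177)/674⌉ − ⌈(79·177)/674⌉ = ⌈14160/674⌉ − ⌈13983/674⌉ = 22 − 21 = 1
n=80: ⌈(81·177)/674⌉ − ⌈(80·177)/674⌉ = ⌈14337/674⌉ − ⌈14160/674⌉ = 22 − 22 = 0
n=81: ⌈(82·177)/674⌉ − ⌈(81·177)/674⌉ = ⌈14514/674⌉ − ⌈14337/674⌉ = 22 − 22 = 0
n=82: ⌈(83·177)/674⌉ − ⌈(82·177)/674⌉ = ⌈14691/674⌉ − ⌈14514/674⌉ = 22 − 22 = 0
n=83: ⌈(84·177)/674⌉ − ⌈(83·177)/674⌉ = ⌈14868/674⌉ − ⌈14691/674⌉ = 23 − 22 = 1
n=84: ⌈(85·177)/674⌉ − ⌈(84·177)/674⌉ = ⌈15045/674⌉ − ⌈14868/674⌉ = 23 − 23 = 0
n=85: ⌈(86·177)/674⌉ − ⌈(85·177)/674⌉ = ⌈15222/674⌉ − ⌈15045/674⌉ = 23 − 23 = 0
n=86: ⌈(87·177)/674⌉ − ⌈(86·177)/674⌉ = ⌈15399/674⌉ − ⌈15222/674⌉ = 23 − 23 = 0
n=87: ⌈(88·177)/674⌉ − ⌈(87·177)/674⌉ = ⌈15576/674⌉ − ⌈15399/674⌉ = 24 − 23 = 1


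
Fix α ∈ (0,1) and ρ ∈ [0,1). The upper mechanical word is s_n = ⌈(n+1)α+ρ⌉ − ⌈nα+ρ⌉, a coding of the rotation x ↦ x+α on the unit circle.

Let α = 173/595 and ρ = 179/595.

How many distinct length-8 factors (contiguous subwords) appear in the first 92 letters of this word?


t_n = ⌈(n·173+179)/595⌉ for n = 0 … 92:
  n=0…9: ⌈179/595⌉=1 ⌈352/595⌉=1 ⌈525/595⌉=1 ⌈698/595⌉=2 ⌈871/595⌉=2 ⌈1044/595⌉=2 ⌈1217/595⌉=3 ⌈1390/595⌉=3 ⌈1563/595⌉=3 ⌈1736/595⌉=3
  n=10…19: ⌈1909/595⌉=4 ⌈2082/595⌉=4 ⌈2255/595⌉=4 ⌈2428/595⌉=5 ⌈2601/595⌉=5 ⌈2774/595⌉=5 ⌈2947/595⌉=5 ⌈3120/595⌉=6 ⌈3293/595⌉=6 ⌈3466/595⌉=6
  n=20…29: ⌈3639/595⌉=7 ⌈3812/595⌉=7 ⌈3985/595⌉=7 ⌈4158/595⌉=7 ⌈4331/595⌉=8 ⌈4504/595⌉=8 ⌈4677/595⌉=8 ⌈4850/595⌉=9 ⌈5023/595⌉=9 ⌈5196/595⌉=9
  n=30…39: ⌈5369/595⌉=10 ⌈5542/595⌉=10 ⌈5715/595⌉=10 ⌈5888/595⌉=10 ⌈6061/595⌉=11 ⌈6234/595⌉=11 ⌈6407/595⌉=11 ⌈6580/595⌉=12 ⌈6753/595⌉=12 ⌈6926/595⌉=12
  n=40…49: ⌈7099/595⌉=12 ⌈7272/595⌉=13 ⌈7445/595⌉=13 ⌈7618/595⌉=13 ⌈7791/595⌉=14 ⌈7964/595⌉=14 ⌈8137/595⌉=14 ⌈8310/595⌉=14 ⌈8483/595⌉=15 ⌈8656/595⌉=15
  n=50…59: ⌈8829/595⌉=15 ⌈9002/595⌉=16 ⌈9175/595⌉=16 ⌈9348/595⌉=16 ⌈9521/595⌉=17 ⌈9694/595⌉=17 ⌈9867/595⌉=17 ⌈10040/595⌉=17 ⌈10213/595⌉=18 ⌈10386/595⌉=18
  n=60…69: ⌈10559/595⌉=18 ⌈10732/595⌉=19 ⌈10905/595⌉=19 ⌈11078/595⌉=19 ⌈11251/595⌉=19 ⌈11424/595⌉=20 ⌈11597/595⌉=20 ⌈11770/595⌉=20 ⌈11943/595⌉=21 ⌈12116/595⌉=21
  n=70…79: ⌈12289/595⌉=21 ⌈12462/595⌉=21 ⌈12635/595⌉=22 ⌈12808/595⌉=22 ⌈12981/595⌉=22 ⌈13154/595⌉=23 ⌈13327/595⌉=23 ⌈13500/595⌉=23 ⌈13673/595⌉=23 ⌈13846/595⌉=24
  n=80…89: ⌈14019/595⌉=24 ⌈14192/595⌉=24 ⌈14365/595⌉=25 ⌈14538/595⌉=25 ⌈14711/595⌉=25 ⌈14884/595⌉=26 ⌈15057/595⌉=26 ⌈15230/595⌉=26 ⌈15403/595⌉=26 ⌈15576/595⌉=27
  n=90…92: ⌈15749/595⌉=27 ⌈15922/595⌉=27 ⌈16095/595⌉=28
s_n = t_(n+1) − t_n for n = 0 … 91 gives
prefix = 00100100010010001001000100100100010010001001000100100100010010001001000100100010010010001001
slide a length-8 window over [0..7] … [84..91] (85 windows); first occurrence of each distinct factor:
  [  0..  7] 00100100
  [  1..  8] 01001000
  [  2..  9] 10010001
  [  3.. 10] 00100010
  [  4.. 11] 01000100
  [  5.. 12] 10001001
  [  6.. 13] 00010010
  [ 22.. 29] 01001001
  [ 23.. 30] 10010010
  (the other 76 windows repeat one of these)
distinct factors: {00010010, 00100010, 00100100, 01000100, 01001000, 01001001, 10001001, 10010001, 10010010}
count = 9  (Sturmian bound for length 8 is 9)

9


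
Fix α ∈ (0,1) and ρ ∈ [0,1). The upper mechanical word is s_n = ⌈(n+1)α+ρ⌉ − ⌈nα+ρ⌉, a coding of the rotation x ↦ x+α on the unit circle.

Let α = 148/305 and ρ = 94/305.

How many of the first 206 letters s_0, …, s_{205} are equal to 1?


#1s = Σ_{n=0}^{205} s_n = Σ_{n=0}^{205} (⌈(n+1)α+ρ⌉ − ⌈nα+ρ⌉)
the sum telescopes: every ⌈nα+ρ⌉ with 0 < n < 206 appears once with + and once with −, leaving ⌈206α+ρ⌉ − ⌈0·α+ρ⌉
206α + ρ = (206·148 + 94) / 305 = 30582/305
ρ = 94/305
⌈30582/305⌉ = 101,  ⌈94/305⌉ = 1
#1s = 101 − 1 = 100

100


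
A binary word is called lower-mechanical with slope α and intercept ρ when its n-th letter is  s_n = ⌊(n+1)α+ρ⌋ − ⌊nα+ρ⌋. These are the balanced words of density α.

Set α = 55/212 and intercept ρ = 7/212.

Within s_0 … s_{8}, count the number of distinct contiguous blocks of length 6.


t_n = ⌊(n·55+7)/212⌋ for n = 0 … 9:
  n=0…9: ⌊7/212⌋=0 ⌊62/212⌋=0 ⌊117/212⌋=0 ⌊172/212⌋=0 ⌊227/212⌋=1 ⌊282/212⌋=1 ⌊337/212⌋=1 ⌊392/212⌋=1 ⌊447/212⌋=2 ⌊502/212⌋=2
s_n = t_(n+1) − t_n for n = 0 … 8 gives
prefix = 000100010
slide a length-6 window over [0..5] … [3..8] (4 windows); first occurrence of each distinct factor:
  [  0..  5] 000100
  [  1..  6] 001000
  [  2..  7] 010001
  [  3..  8] 100010
distinct factors: {000100, 001000, 010001, 100010}
count = 4  (Sturmian bound for length 6 is 7)

4


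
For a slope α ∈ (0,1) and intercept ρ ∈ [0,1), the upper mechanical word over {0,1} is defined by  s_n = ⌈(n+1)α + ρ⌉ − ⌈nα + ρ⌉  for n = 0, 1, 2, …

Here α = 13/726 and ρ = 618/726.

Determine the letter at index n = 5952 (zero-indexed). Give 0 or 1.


0

(n+1)α + ρ = (5953·13 + 618) / 726 = 78007/726
nα + ρ     = (5952·13 + 618) / 726 = 77994/726
⌈78007/726⌉ = 108,  ⌈77994/726⌉ = 108
s_{5952} = 108 − 108 = 0


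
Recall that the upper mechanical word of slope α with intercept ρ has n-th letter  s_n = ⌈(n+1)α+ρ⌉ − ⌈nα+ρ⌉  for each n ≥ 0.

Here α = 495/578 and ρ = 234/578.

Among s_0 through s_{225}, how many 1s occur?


#1s = Σ_{n=0}^{225} s_n = Σ_{n=0}^{225} (⌈(n+1)α+ρ⌉ − ⌈nα+ρ⌉)
the sum telescopes: every ⌈nα+ρ⌉ with 0 < n < 226 appears once with + and once with −, leaving ⌈226α+ρ⌉ − ⌈0·α+ρ⌉
226α + ρ = (226·495 + 234) / 578 = 112104/578
ρ = 234/578
⌈112104/578⌉ = 194,  ⌈234/578⌉ = 1
#1s = 194 − 1 = 193

193


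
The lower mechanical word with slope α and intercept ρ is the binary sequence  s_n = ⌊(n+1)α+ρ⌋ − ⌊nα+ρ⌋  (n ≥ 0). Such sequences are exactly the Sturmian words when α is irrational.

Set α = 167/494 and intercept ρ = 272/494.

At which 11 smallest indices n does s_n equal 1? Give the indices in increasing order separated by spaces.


n=0: ⌊439/494⌋−⌊272/494⌋ = 0−0 = 0
n=1: ⌊606/494⌋−⌊439/494⌋ = 1−0 = 1  ← one
n=2: ⌊773/494⌋−⌊606/494⌋ = 1−1 = 0
n=3: ⌊940/494⌋−⌊773/494⌋ = 1−1 = 0
n=4: ⌊1107/494⌋−⌊940/494⌋ = 2−1 = 1  ← one
n=5: ⌊1274/494⌋−⌊1107/494⌋ = 2−2 = 0
n=6: ⌊1441/494⌋−⌊1274/494⌋ = 2−2 = 0
n=7: ⌊1608/494⌋−⌊1441/494⌋ = 3−2 = 1  ← one
n=8: ⌊1775/494⌋−⌊1608/494⌋ = 3−3 = 0
n=9: ⌊1942/494⌋−⌊1775/494⌋ = 3−3 = 0
n=10: ⌊2109/494⌋−⌊1942/494⌋ = 4−3 = 1  ← one
n=11: ⌊2276/494⌋−⌊2109/494⌋ = 4−4 = 0
n=12: ⌊2443/494⌋−⌊2276/494⌋ = 4−4 = 0
n=13: ⌊2610/494⌋−⌊2443/494⌋ = 5−4 = 1  ← one
n=14: ⌊2777/494⌋−⌊2610/494⌋ = 5−5 = 0
n=15: ⌊2944/494⌋−⌊2777/494⌋ = 5−5 = 0
n=16: ⌊3111/494⌋−⌊2944/494⌋ = 6−5 = 1  ← one
n=17: ⌊3278/494⌋−⌊3111/494⌋ = 6−6 = 0
n=18: ⌊3445/494⌋−⌊3278/494⌋ = 6−6 = 0
n=19: ⌊3612/494⌋−⌊3445/494⌋ = 7−6 = 1  ← one
n=20: ⌊3779/494⌋−⌊3612/494⌋ = 7−7 = 0
n=21: ⌊3946/494⌋−⌊3779/494⌋ = 7−7 = 0
n=22: ⌊4113/494⌋−⌊3946/494⌋ = 8−7 = 1  ← one
n=23: ⌊4280/494⌋−⌊4113/494⌋ = 8−8 = 0
n=24: ⌊4447/494⌋−⌊4280/494⌋ = 9−8 = 1  ← one
n=25: ⌊4614/494⌋−⌊4447/494⌋ = 9−9 = 0
n=26: ⌊4781/494⌋−⌊4614/494⌋ = 9−9 = 0
n=27: ⌊4948/494⌋−⌊4781/494⌋ = 10−9 = 1  ← one
n=28: ⌊5115/494⌋−⌊4948/494⌋ = 10−10 = 0
n=29: ⌊5282/494⌋−⌊5115/494⌋ = 10−10 = 0
n=30: ⌊5449/494⌋−⌊5282/494⌋ = 11−10 = 1  ← one
positions of the first 11 ones: 1 4 7 10 13 16 19 22 24 27 30

1 4 7 10 13 16 19 22 24 27 30


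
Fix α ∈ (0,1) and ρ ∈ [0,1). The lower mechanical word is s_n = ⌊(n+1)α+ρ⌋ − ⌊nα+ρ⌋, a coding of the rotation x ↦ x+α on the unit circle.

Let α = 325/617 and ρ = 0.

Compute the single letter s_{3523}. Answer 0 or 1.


(n+1)α + ρ = (3524·325) / 617 = 1145300/617
nα + ρ     = (3523·325) / 617 = 1144975/617
⌊1145300/617⌋ = 1856,  ⌊1144975/617⌋ = 1855
s_{3523} = 1856 − 1855 = 1

1


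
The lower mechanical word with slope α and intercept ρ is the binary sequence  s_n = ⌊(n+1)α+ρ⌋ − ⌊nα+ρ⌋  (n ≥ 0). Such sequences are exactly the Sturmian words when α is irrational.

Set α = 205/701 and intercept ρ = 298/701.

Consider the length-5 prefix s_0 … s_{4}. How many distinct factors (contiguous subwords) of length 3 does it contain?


3

t_n = ⌊(n·205+298)/701⌋ for n = 0 … 5:
  n=0…5: ⌊298/701⌋=0 ⌊503/701⌋=0 ⌊708/701⌋=1 ⌊913/701⌋=1 ⌊1118/701⌋=1 ⌊1323/701⌋=1
s_n = t_(n+1) − t_n for n = 0 … 4 gives
prefix = 01000
slide a length-3 window over [0..2] … [2..4] (3 windows); first occurrence of each distinct factor:
  [  0..  2] 010
  [  1..  3] 100
  [  2..  4] 000
distinct factors: {000, 010, 100}
count = 3  (Sturmian bound for length 3 is 4)


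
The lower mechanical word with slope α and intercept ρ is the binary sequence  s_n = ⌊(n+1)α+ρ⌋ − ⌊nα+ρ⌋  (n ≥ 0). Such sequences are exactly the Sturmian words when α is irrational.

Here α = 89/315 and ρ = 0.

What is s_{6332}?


(n+1)α + ρ = (6333·89) / 315 = 563637/315
nα + ρ     = (6332·89) / 315 = 563548/315
⌊563637/315⌋ = 1789,  ⌊563548/315⌋ = 1789
s_{6332} = 1789 − 1789 = 0

0


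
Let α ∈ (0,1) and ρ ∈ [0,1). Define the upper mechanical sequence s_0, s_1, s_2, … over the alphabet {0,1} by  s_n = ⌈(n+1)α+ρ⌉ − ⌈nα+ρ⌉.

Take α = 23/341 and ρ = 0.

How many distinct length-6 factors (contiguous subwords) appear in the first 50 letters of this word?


t_n = ⌈(n·23)/341⌉ for n = 0 … 50:
  n=0…9: ⌈0/341⌉=0 ⌈23/341⌉=1 ⌈46/341⌉=1 ⌈69/341⌉=1 ⌈92/341⌉=1 ⌈115/341⌉=1 ⌈138/341⌉=1 ⌈161/341⌉=1 ⌈184/341⌉=1 ⌈207/341⌉=1
  n=10…19: ⌈230/341⌉=1 ⌈253/341⌉=1 ⌈276/341⌉=1 ⌈299/341⌉=1 ⌈322/341⌉=1 ⌈345/341⌉=2 ⌈368/341⌉=2 ⌈391/341⌉=2 ⌈414/341⌉=2 ⌈437/341⌉=2
  n=20…29: ⌈460/341⌉=2 ⌈483/341⌉=2 ⌈506/341⌉=2 ⌈529/341⌉=2 ⌈552/341⌉=2 ⌈575/341⌉=2 ⌈598/341⌉=2 ⌈621/341⌉=2 ⌈644/341⌉=2 ⌈667/341⌉=2
  n=30…39: ⌈690/341⌉=3 ⌈713/341⌉=3 ⌈736/341⌉=3 ⌈759/341⌉=3 ⌈782/341⌉=3 ⌈805/341⌉=3 ⌈828/341⌉=3 ⌈851/341⌉=3 ⌈874/341⌉=3 ⌈897/341⌉=3
  n=40…49: ⌈920/341⌉=3 ⌈943/341⌉=3 ⌈966/341⌉=3 ⌈989/341⌉=3 ⌈1012/341⌉=3 ⌈1035/341⌉=4 ⌈1058/341⌉=4 ⌈1081/341⌉=4 ⌈1104/341⌉=4 ⌈1127/341⌉=4
  n=50: ⌈1150/341⌉=4
s_n = t_(n+1) − t_n for n = 0 … 49 gives
prefix = 10000000000000100000000000000100000000000000100000
slide a length-6 window over [0..5] … [44..49] (45 windows); first occurrence of each distinct factor:
  [  0..  5] 100000
  [  1..  6] 000000
  [  9.. 14] 000001
  [ 10.. 15] 000010
  [ 11.. 16] 000100
  [ 12.. 17] 001000
  [ 13.. 18] 010000
  (the other 38 windows repeat one of these)
distinct factors: {000000, 000001, 000010, 000100, 001000, 010000, 100000}
count = 7  (Sturmian bound for length 6 is 7)

7


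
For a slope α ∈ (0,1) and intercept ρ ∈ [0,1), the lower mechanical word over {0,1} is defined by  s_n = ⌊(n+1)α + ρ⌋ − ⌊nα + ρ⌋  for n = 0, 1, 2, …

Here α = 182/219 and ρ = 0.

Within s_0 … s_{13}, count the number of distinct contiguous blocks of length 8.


t_n = ⌊(n·182)/219⌋ for n = 0 … 14:
  n=0…9: ⌊0/219⌋=0 ⌊182/219⌋=0 ⌊364/219⌋=1 ⌊546/219⌋=2 ⌊728/219⌋=3 ⌊910/219⌋=4 ⌊1092/219⌋=4 ⌊1274/219⌋=5 ⌊1456/219⌋=6 ⌊1638/219⌋=7
  n=10…14: ⌊1820/219⌋=8 ⌊2002/219⌋=9 ⌊2184/219⌋=9 ⌊2366/219⌋=10 ⌊2548/219⌋=11
s_n = t_(n+1) − t_n for n = 0 … 13 gives
prefix = 01111011111011
slide a length-8 window over [0..7] … [6..13] (7 windows); first occurrence of each distinct factor:
  [  0..  7] 01111011
  [  1..  8] 11110111
  [  2..  9] 11101111
  [  3.. 10] 11011111
  [  4.. 11] 10111110
  [  5.. 12] 01111101
  [  6.. 13] 11111011
distinct factors: {01111011, 01111101, 10111110, 11011111, 11101111, 11110111, 11111011}
count = 7  (Sturmian bound for length 8 is 9)

7


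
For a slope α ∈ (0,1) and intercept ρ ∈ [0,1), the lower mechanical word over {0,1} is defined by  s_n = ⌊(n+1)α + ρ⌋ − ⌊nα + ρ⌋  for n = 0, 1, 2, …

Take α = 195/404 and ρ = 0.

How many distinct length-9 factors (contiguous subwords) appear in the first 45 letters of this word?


10

t_n = ⌊(n·195)/404⌋ for n = 0 … 45:
  n=0…9: ⌊0/404⌋=0 ⌊195/404⌋=0 ⌊390/404⌋=0 ⌊585/404⌋=1 ⌊780/404⌋=1 ⌊975/404⌋=2 ⌊1170/404⌋=2 ⌊1365/404⌋=3 ⌊1560/404⌋=3 ⌊1755/404⌋=4
  n=10…19: ⌊1950/404⌋=4 ⌊2145/404⌋=5 ⌊2340/404⌋=5 ⌊2535/404⌋=6 ⌊2730/404⌋=6 ⌊2925/404⌋=7 ⌊3120/404⌋=7 ⌊3315/404⌋=8 ⌊3510/404⌋=8 ⌊3705/404⌋=9
  n=20…29: ⌊3900/404⌋=9 ⌊4095/404⌋=10 ⌊4290/404⌋=10 ⌊4485/404⌋=11 ⌊4680/404⌋=11 ⌊4875/404⌋=12 ⌊5070/404⌋=12 ⌊5265/404⌋=13 ⌊5460/404⌋=13 ⌊5655/404⌋=13
  n=30…39: ⌊5850/404⌋=14 ⌊6045/404⌋=14 ⌊6240/404⌋=15 ⌊6435/404⌋=15 ⌊6630/404⌋=16 ⌊6825/404⌋=16 ⌊7020/404⌋=17 ⌊7215/404⌋=17 ⌊7410/404⌋=18 ⌊7605/404⌋=18
  n=40…45: ⌊7800/404⌋=19 ⌊7995/404⌋=19 ⌊8190/404⌋=20 ⌊8385/404⌋=20 ⌊8580/404⌋=21 ⌊8775/404⌋=21
s_n = t_(n+1) − t_n for n = 0 … 44 gives
prefix = 001010101010101010101010101001010101010101010
slide a length-9 window over [0..8] … [36..44] (37 windows); first occurrence of each distinct factor:
  [  0..  8] 001010101
  [  1..  9] 010101010
  [  2.. 10] 101010101
  [ 20.. 28] 101010100
  [ 21.. 29] 010101001
  [ 22.. 30] 101010010
  [ 23.. 31] 010100101
  [ 24.. 32] 101001010
  [ 25.. 33] 010010101
  [ 26.. 34] 100101010
  (the other 27 windows repeat one of these)
distinct factors: {001010101, 010010101, 010100101, 010101001, 010101010, 100101010, 101001010, 101010010, 101010100, 101010101}
count = 10  (Sturmian bound for length 9 is 10)


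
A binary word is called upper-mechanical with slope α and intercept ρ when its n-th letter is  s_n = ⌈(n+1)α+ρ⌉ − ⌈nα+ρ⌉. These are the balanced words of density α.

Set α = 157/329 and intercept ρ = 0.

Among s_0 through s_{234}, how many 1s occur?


#1s = Σ_{n=0}^{234} s_n = Σ_{n=0}^{234} (⌈(n+1)α+ρ⌉ − ⌈nα+ρ⌉)
the sum telescopes: every ⌈nα+ρ⌉ with 0 < n < 235 appears once with + and once with −, leaving ⌈235α+ρ⌉ − ⌈0·α+ρ⌉
235α + ρ = (235·157) / 329 = 36895/329
ρ = 0/329
⌈36895/329⌉ = 113,  ⌈0/329⌉ = 0
#1s = 113 − 0 = 113

113


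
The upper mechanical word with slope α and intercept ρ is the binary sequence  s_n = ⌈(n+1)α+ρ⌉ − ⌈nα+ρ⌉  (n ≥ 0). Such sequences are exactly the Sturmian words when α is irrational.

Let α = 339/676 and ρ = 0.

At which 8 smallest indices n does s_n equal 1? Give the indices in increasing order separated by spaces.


n=0: ⌈339/676⌉−⌈0/676⌉ = 1−0 = 1  ← one
n=1: ⌈678/676⌉−⌈339/676⌉ = 2−1 = 1  ← one
n=2: ⌈1017/676⌉−⌈678/676⌉ = 2−2 = 0
n=3: ⌈1356/676⌉−⌈1017/676⌉ = 3−2 = 1  ← one
n=4: ⌈1695/676⌉−⌈1356/676⌉ = 3−3 = 0
n=5: ⌈2034/676⌉−⌈1695/676⌉ = 4−3 = 1  ← one
n=6: ⌈2373/676⌉−⌈2034/676⌉ = 4−4 = 0
n=7: ⌈2712/676⌉−⌈2373/676⌉ = 5−4 = 1  ← one
n=8: ⌈3051/676⌉−⌈2712/676⌉ = 5−5 = 0
n=9: ⌈3390/676⌉−⌈3051/676⌉ = 6−5 = 1  ← one
n=10: ⌈3729/676⌉−⌈3390/676⌉ = 6−6 = 0
n=11: ⌈4068/676⌉−⌈3729/676⌉ = 7−6 = 1  ← one
n=12: ⌈4407/676⌉−⌈4068/676⌉ = 7−7 = 0
n=13: ⌈4746/676⌉−⌈4407/676⌉ = 8−7 = 1  ← one
positions of the first 8 ones: 0 1 3 5 7 9 11 13

0 1 3 5 7 9 11 13


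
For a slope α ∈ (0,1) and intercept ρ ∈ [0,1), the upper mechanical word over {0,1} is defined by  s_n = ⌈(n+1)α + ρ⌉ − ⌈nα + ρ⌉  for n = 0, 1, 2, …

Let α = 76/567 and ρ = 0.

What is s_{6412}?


0

(n+1)α + ρ = (6413·76) / 567 = 487388/567
nα + ρ     = (6412·76) / 567 = 487312/567
⌈487388/567⌉ = 860,  ⌈487312/567⌉ = 860
s_{6412} = 860 − 860 = 0


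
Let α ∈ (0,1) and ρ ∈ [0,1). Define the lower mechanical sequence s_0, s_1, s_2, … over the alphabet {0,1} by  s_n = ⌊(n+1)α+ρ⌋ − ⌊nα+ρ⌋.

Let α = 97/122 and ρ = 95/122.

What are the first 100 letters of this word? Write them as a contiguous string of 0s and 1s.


1110111101111011110111101111011110111011110111101111011110111101111011110111101110111101111011110111

n=0: ⌊(1·97+95)/122⌋ − ⌊(0·97+95)/122⌋ = ⌊192/122⌋ − ⌊95/122⌋ = 1 − 0 = 1
n=1: ⌊(2·97+95)/122⌋ − ⌊(1·97+95)/122⌋ = ⌊289/122⌋ − ⌊192/122⌋ = 2 − 1 = 1
n=2: ⌊(3·97+95)/122⌋ − ⌊(2·97+95)/122⌋ = ⌊386/122⌋ − ⌊289/122⌋ = 3 − 2 = 1
n=3: ⌊(4·97+95)/122⌋ − ⌊(3·97+95)/122⌋ = ⌊483/122⌋ − ⌊386/122⌋ = 3 − 3 = 0
n=4: ⌊(5·97+95)/122⌋ − ⌊(4·97+95)/122⌋ = ⌊580/122⌋ − ⌊483/122⌋ = 4 − 3 = 1
n=5: ⌊(6·97+95)/122⌋ − ⌊(5·97+95)/122⌋ = ⌊677/122⌋ − ⌊580/122⌋ = 5 − 4 = 1
n=6: ⌊(7·97+95)/122⌋ − ⌊(6·97+95)/122⌋ = ⌊774/122⌋ − ⌊677/122⌋ = 6 − 5 = 1
n=7: ⌊(8·97+95)/122⌋ − ⌊(7·97+95)/122⌋ = ⌊871/122⌋ − ⌊774/122⌋ = 7 − 6 = 1
n=8: ⌊(9·97+95)/122⌋ − ⌊(8·97+95)/122⌋ = ⌊968/122⌋ − ⌊871/122⌋ = 7 − 7 = 0
n=9: ⌊(10·97+95)/122⌋ − ⌊(9·97+95)/122⌋ = ⌊1065/122⌋ − ⌊968/122⌋ = 8 − 7 = 1
n=10: ⌊(11·97+95)/122⌋ − ⌊(10·97+95)/122⌋ = ⌊1162/122⌋ − ⌊1065/122⌋ = 9 − 8 = 1
n=11: ⌊(12·97+95)/122⌋ − ⌊(11·97+95)/122⌋ = ⌊1259/122⌋ − ⌊1162/122⌋ = 10 − 9 = 1
n=12: ⌊(13·97+95)/122⌋ − ⌊(12·97+95)/122⌋ = ⌊1356/122⌋ − ⌊1259/122⌋ = 11 − 10 = 1
n=13: ⌊(14·97+95)/122⌋ − ⌊(13·97+95)/122⌋ = ⌊1453/122⌋ − ⌊1356/122⌋ = 11 − 11 = 0
n=14: ⌊(15·97+95)/122⌋ − ⌊(14·97+95)/122⌋ = ⌊1550/122⌋ − ⌊1453/122⌋ = 12 − 11 = 1
n=15: ⌊(16·97+95)/122⌋ − ⌊(15·97+95)/122⌋ = ⌊1647/122⌋ − ⌊1550/122⌋ = 13 − 12 = 1
n=16: ⌊(17·97+95)/122⌋ − ⌊(16·97+95)/122⌋ = ⌊1744/122⌋ − ⌊1647/122⌋ = 14 − 13 = 1
n=17: ⌊(18·97+95)/122⌋ − ⌊(17·97+95)/122⌋ = ⌊1841/122⌋ − ⌊1744/122⌋ = 15 − 14 = 1
n=18: ⌊(19·97+95)/122⌋ − ⌊(18·97+95)/122⌋ = ⌊1938/122⌋ − ⌊1841/122⌋ = 15 − 15 = 0
n=19: ⌊(20·97+95)/122⌋ − ⌊(19·97+95)/122⌋ = ⌊2035/122⌋ − ⌊1938/122⌋ = 16 − 15 = 1
n=20: ⌊(21·97+95)/122⌋ − ⌊(20·97+95)/122⌋ = ⌊2132/122⌋ − ⌊2035/122⌋ = 17 − 16 = 1
n=21: ⌊(22·97+95)/122⌋ − ⌊(21·97+95)/122⌋ = ⌊2229/122⌋ − ⌊2132/122⌋ = 18 − 17 = 1
n=22: ⌊(23·97+95)/122⌋ − ⌊(22·97+95)/122⌋ = ⌊2326/122⌋ − ⌊2229/122⌋ = 19 − 18 = 1
n=23: ⌊(24·97+95)/122⌋ − ⌊(23·97+95)/122⌋ = ⌊2423/122⌋ − ⌊2326/122⌋ = 19 − 19 = 0
n=24: ⌊(25·97+95)/122⌋ − ⌊(24·97+95)/122⌋ = ⌊2520/122⌋ − ⌊2423/122⌋ = 20 − 19 = 1
n=25: ⌊(26·97+95)/122⌋ − ⌊(25·97+95)/122⌋ = ⌊2617/122⌋ − ⌊2520/122⌋ = 21 − 20 = 1
n=26: ⌊(27·97+95)/122⌋ − ⌊(26·97+95)/122⌋ = ⌊2714/122⌋ − ⌊2617/122⌋ = 22 − 21 = 1
n=27: ⌊(28·97+95)/122⌋ − ⌊(27·97+95)/122⌋ = ⌊2811/122⌋ − ⌊2714/122⌋ = 23 − 22 = 1
n=28: ⌊(29·97+95)/122⌋ − ⌊(28·97+95)/122⌋ = ⌊2908/122⌋ − ⌊2811/122⌋ = 23 − 23 = 0
n=29: ⌊(30·97+95)/122⌋ − ⌊(29·97+95)/122⌋ = ⌊3005/122⌋ − ⌊2908/122⌋ = 24 − 23 = 1
n=30: ⌊(31·97+95)/122⌋ − ⌊(30·97+95)/122⌋ = ⌊3102/122⌋ − ⌊3005/122⌋ = 25 − 24 = 1
n=31: ⌊(32·97+95)/122⌋ − ⌊(31·97+95)/122⌋ = ⌊3199/122⌋ − ⌊3102/122⌋ = 26 − 25 = 1
n=32: ⌊(33·97+95)/122⌋ − ⌊(32·97+95)/122⌋ = ⌊3296/122⌋ − ⌊3199/122⌋ = 27 − 26 = 1
n=33: ⌊(34·97+95)/122⌋ − ⌊(33·97+95)/122⌋ = ⌊3393/122⌋ − ⌊3296/122⌋ = 27 − 27 = 0
n=34: ⌊(35·97+95)/122⌋ − ⌊(34·97+95)/122⌋ = ⌊3490/122⌋ − ⌊3393/122⌋ = 28 − 27 = 1
n=35: ⌊(36·97+95)/122⌋ − ⌊(35·97+95)/122⌋ = ⌊3587/122⌋ − ⌊3490/122⌋ = 29 − 28 = 1
n=36: ⌊(37·97+95)/122⌋ − ⌊(36·97+95)/122⌋ = ⌊3684/122⌋ − ⌊3587/122⌋ = 30 − 29 = 1
n=37: ⌊(38·97+95)/122⌋ − ⌊(37·97+95)/122⌋ = ⌊3781/122⌋ − ⌊3684/122⌋ = 30 − 30 = 0
n=38: ⌊(39·97+95)/122⌋ − ⌊(38·97+95)/122⌋ = ⌊3878/122⌋ − ⌊3781/122⌋ = 31 − 30 = 1
n=39: ⌊(40·97+95)/122⌋ − ⌊(39·97+95)/122⌋ = ⌊3975/122⌋ − ⌊3878/122⌋ = 32 − 31 = 1
n=40: ⌊(41·97+95)/122⌋ − ⌊(40·97+95)/122⌋ = ⌊4072/122⌋ − ⌊3975/122⌋ = 33 − 32 = 1
n=41: ⌊(42·97+95)/122⌋ − ⌊(41·97+95)/122⌋ = ⌊4169/122⌋ − ⌊4072/122⌋ = 34 − 33 = 1
n=42: ⌊(43·97+95)/122⌋ − ⌊(42·97+95)/122⌋ = ⌊4266/122⌋ − ⌊4169/122⌋ = 34 − 34 = 0
n=43: ⌊(44·97+95)/122⌋ − ⌊(43·97+95)/122⌋ = ⌊4363/122⌋ − ⌊4266/122⌋ = 35 − 34 = 1
n=44: ⌊(45·97+95)/122⌋ − ⌊(44·97+95)/122⌋ = ⌊4460/122⌋ − ⌊4363/122⌋ = 36 − 35 = 1
n=45: ⌊(46·97+95)/122⌋ − ⌊(45·97+95)/122⌋ = ⌊4557/122⌋ − ⌊4460/122⌋ = 37 − 36 = 1
n=46: ⌊(47·97+95)/122⌋ − ⌊(46·97+95)/122⌋ = ⌊4654/122⌋ − ⌊4557/122⌋ = 38 − 37 = 1
n=47: ⌊(48·97+95)/122⌋ − ⌊(47·97+95)/122⌋ = ⌊4751/122⌋ − ⌊4654/122⌋ = 38 − 38 = 0
n=48: ⌊(49·97+95)/122⌋ − ⌊(48·97+95)/122⌋ = ⌊4848/122⌋ − ⌊4751/122⌋ = 39 − 38 = 1
n=49: ⌊(50·97+95)/122⌋ − ⌊(49·97+95)/122⌋ = ⌊4945/122⌋ − ⌊4848/122⌋ = 40 − 39 = 1
n=50: ⌊(51·97+95)/122⌋ − ⌊(50·97+95)/122⌋ = ⌊5042/122⌋ − ⌊4945/122⌋ = 41 − 40 = 1
n=51: ⌊(52·97+95)/122⌋ − ⌊(51·97+95)/122⌋ = ⌊5139/122⌋ − ⌊5042/122⌋ = 42 − 41 = 1
n=52: ⌊(53·97+95)/122⌋ − ⌊(52·97+95)/122⌋ = ⌊5236/122⌋ − ⌊5139/122⌋ = 42 − 42 = 0
n=53: ⌊(54·97+95)/122⌋ − ⌊(53·97+95)/122⌋ = ⌊5333/122⌋ − ⌊5236/122⌋ = 43 − 42 = 1
n=54: ⌊(55·97+95)/122⌋ − ⌊(54·97+95)/122⌋ = ⌊5430/122⌋ − ⌊5333/122⌋ = 44 − 43 = 1
n=55: ⌊(56·97+95)/122⌋ − ⌊(55·97+95)/122⌋ = ⌊5527/122⌋ − ⌊5430/122⌋ = 45 − 44 = 1
n=56: ⌊(57·97+95)/122⌋ − ⌊(56·97+95)/122⌋ = ⌊5624/122⌋ − ⌊5527/122⌋ = 46 − 45 = 1
n=57: ⌊(58·97+95)/122⌋ − ⌊(57·97+95)/122⌋ = ⌊5721/122⌋ − ⌊5624/122⌋ = 46 − 46 = 0
n=58: ⌊(59·97+95)/122⌋ − ⌊(58·97+95)/122⌋ = ⌊5818/122⌋ − ⌊5721/122⌋ = 47 − 46 = 1
n=59: ⌊(60·97+95)/122⌋ − ⌊(59·97+95)/122⌋ = ⌊5915/122⌋ − ⌊5818/122⌋ = 48 − 47 = 1
n=60: ⌊(61·97+95)/122⌋ − ⌊(60·97+95)/122⌋ = ⌊6012/122⌋ − ⌊5915/122⌋ = 49 − 48 = 1
n=61: ⌊(62·97+95)/122⌋ − ⌊(61·97+95)/122⌋ = ⌊6109/122⌋ − ⌊6012/122⌋ = 50 − 49 = 1
n=62: ⌊(63·97+95)/122⌋ − ⌊(62·97+95)/122⌋ = ⌊6206/122⌋ − ⌊6109/122⌋ = 50 − 50 = 0
n=63: ⌊(64·97+95)/122⌋ − ⌊(63·97+95)/122⌋ = ⌊6303/122⌋ − ⌊6206/122⌋ = 51 − 50 = 1
n=64: ⌊(65·97+95)/122⌋ − ⌊(64·97+95)/122⌋ = ⌊6400/122⌋ − ⌊6303/122⌋ = 52 − 51 = 1
n=65: ⌊(66·97+95)/122⌋ − ⌊(65·97+95)/122⌋ = ⌊6497/122⌋ − ⌊6400/122⌋ = 53 − 52 = 1
n=66: ⌊(67·97+95)/122⌋ − ⌊(66·97+95)/122⌋ = ⌊6594/122⌋ − ⌊6497/122⌋ = 54 − 53 = 1
n=67: ⌊(68·97+95)/122⌋ − ⌊(67·97+95)/122⌋ = ⌊6691/122⌋ − ⌊6594/122⌋ = 54 − 54 = 0
n=68: ⌊(69·97+95)/122⌋ − ⌊(68·97+95)/122⌋ = ⌊6788/122⌋ − ⌊6691/122⌋ = 55 − 54 = 1
n=69: ⌊(70·97+95)/122⌋ − ⌊(69·97+95)/122⌋ = ⌊6885/122⌋ − ⌊6788/122⌋ = 56 − 55 = 1
n=70: ⌊(71·97+95)/122⌋ − ⌊(70·97+95)/122⌋ = ⌊6982/122⌋ − ⌊6885/122⌋ = 57 − 56 = 1
n=71: ⌊(72·97+95)/122⌋ − ⌊(71·97+95)/122⌋ = ⌊7079/122⌋ − ⌊6982/122⌋ = 58 − 57 = 1
n=72: ⌊(73·97+95)/122⌋ − ⌊(72·97+95)/122⌋ = ⌊7176/122⌋ − ⌊7079/122⌋ = 58 − 58 = 0
n=73: ⌊(74·97+95)/122⌋ − ⌊(73·97+95)/122⌋ = ⌊7273/122⌋ − ⌊7176/122⌋ = 59 − 58 = 1
n=74: ⌊(75·97+95)/122⌋ − ⌊(74·97+95)/122⌋ = ⌊7370/122⌋ − ⌊7273/122⌋ = 60 − 59 = 1
n=75: ⌊(76·97+95)/122⌋ − ⌊(75·97+95)/122⌋ = ⌊7467/122⌋ − ⌊7370/122⌋ = 61 − 60 = 1
n=76: ⌊(77·97+95)/122⌋ − ⌊(76·97+95)/122⌋ = ⌊7564/122⌋ − ⌊7467/122⌋ = 62 − 61 = 1
n=77: ⌊(78·97+95)/122⌋ − ⌊(77·97+95)/122⌋ = ⌊7661/122⌋ − ⌊7564/122⌋ = 62 − 62 = 0
n=78: ⌊(79·97+95)/122⌋ − ⌊(78·97+95)/122⌋ = ⌊7758/122⌋ − ⌊7661/122⌋ = 63 − 62 = 1
n=79: ⌊(80·97+95)/122⌋ − ⌊(79·97+95)/122⌋ = ⌊7855/122⌋ − ⌊7758/122⌋ = 64 − 63 = 1
n=80: ⌊(81·97+95)/122⌋ − ⌊(80·97+95)/122⌋ = ⌊7952/122⌋ − ⌊7855/122⌋ = 65 − 64 = 1
n=81: ⌊(82·97+95)/122⌋ − ⌊(81·97+95)/122⌋ = ⌊8049/122⌋ − ⌊7952/122⌋ = 65 − 65 = 0
n=82: ⌊(83·97+95)/122⌋ − ⌊(82·97+95)/122⌋ = ⌊8146/122⌋ − ⌊8049/122⌋ = 66 − 65 = 1
n=83: ⌊(84·97+95)/122⌋ − ⌊(83·97+95)/122⌋ = ⌊8243/122⌋ − ⌊8146/122⌋ = 67 − 66 = 1
n=84: ⌊(85·97+95)/122⌋ − ⌊(84·97+95)/122⌋ = ⌊8340/122⌋ − ⌊8243/122⌋ = 68 − 67 = 1
n=85: ⌊(86·97+95)/122⌋ − ⌊(85·97+95)/122⌋ = ⌊8437/122⌋ − ⌊8340/122⌋ = 69 − 68 = 1
n=86: ⌊(87·97+95)/122⌋ − ⌊(86·97+95)/122⌋ = ⌊8534/122⌋ − ⌊8437/122⌋ = 69 − 69 = 0
n=87: ⌊(88·97+95)/122⌋ − ⌊(87·97+95)/122⌋ = ⌊8631/122⌋ − ⌊8534/122⌋ = 70 − 69 = 1
n=88: ⌊(89·97+95)/122⌋ − ⌊(88·97+95)/122⌋ = ⌊8728/122⌋ − ⌊8631/122⌋ = 71 − 70 = 1
n=89: ⌊(90·97+95)/122⌋ − ⌊(89·97+95)/122⌋ = ⌊8825/122⌋ − ⌊8728/122⌋ = 72 − 71 = 1
n=90: ⌊(91·97+95)/122⌋ − ⌊(90·97+95)/122⌋ = ⌊8922/122⌋ − ⌊8825/122⌋ = 73 − 72 = 1
n=91: ⌊(92·97+95)/122⌋ − ⌊(91·97+95)/122⌋ = ⌊9019/122⌋ − ⌊8922/122⌋ = 73 − 73 = 0
n=92: ⌊(93·97+95)/122⌋ − ⌊(92·97+95)/122⌋ = ⌊9116/122⌋ − ⌊9019/122⌋ = 74 − 73 = 1
n=93: ⌊(94·97+95)/122⌋ − ⌊(93·97+95)/122⌋ = ⌊9213/122⌋ − ⌊9116/122⌋ = 75 − 74 = 1
n=94: ⌊(95·97+95)/122⌋ − ⌊(94·97+95)/122⌋ = ⌊9310/122⌋ − ⌊9213/122⌋ = 76 − 75 = 1
n=95: ⌊(96·97+95)/122⌋ − ⌊(95·97+95)/122⌋ = ⌊9407/122⌋ − ⌊9310/122⌋ = 77 − 76 = 1
n=96: ⌊(97·97+95)/122⌋ − ⌊(96·97+95)/122⌋ = ⌊9504/122⌋ − ⌊9407/122⌋ = 77 − 77 = 0
n=97: ⌊(98·97+95)/122⌋ − ⌊(97·97+95)/122⌋ = ⌊9601/122⌋ − ⌊9504/122⌋ = 78 − 77 = 1
n=98: ⌊(99·97+95)/122⌋ − ⌊(98·97+95)/122⌋ = ⌊9698/122⌋ − ⌊9601/122⌋ = 79 − 78 = 1
n=99: ⌊(100·97+95)/122⌋ − ⌊(99·97+95)/122⌋ = ⌊9795/122⌋ − ⌊9698/122⌋ = 80 − 79 = 1


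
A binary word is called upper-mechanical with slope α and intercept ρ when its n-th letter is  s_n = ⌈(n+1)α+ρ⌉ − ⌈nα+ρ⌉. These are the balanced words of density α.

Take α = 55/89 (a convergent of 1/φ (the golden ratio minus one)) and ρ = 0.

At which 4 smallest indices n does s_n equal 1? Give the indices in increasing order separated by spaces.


0 1 3 4

n=0: ⌈55/89⌉−⌈0/89⌉ = 1−0 = 1  ← one
n=1: ⌈110/89⌉−⌈55/89⌉ = 2−1 = 1  ← one
n=2: ⌈165/89⌉−⌈110/89⌉ = 2−2 = 0
n=3: ⌈220/89⌉−⌈165/89⌉ = 3−2 = 1  ← one
n=4: ⌈275/89⌉−⌈220/89⌉ = 4−3 = 1  ← one
positions of the first 4 ones: 0 1 3 4


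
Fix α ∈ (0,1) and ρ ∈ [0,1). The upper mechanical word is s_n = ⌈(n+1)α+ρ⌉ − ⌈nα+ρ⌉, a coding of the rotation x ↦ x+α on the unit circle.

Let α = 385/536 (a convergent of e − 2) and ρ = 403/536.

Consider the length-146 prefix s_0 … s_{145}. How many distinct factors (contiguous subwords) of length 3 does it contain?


t_n = ⌈(n·385+403)/536⌉ for n = 0 … 146:
  n=0…9: ⌈403/536⌉=1 ⌈788/536⌉=2 ⌈1173/536⌉=3 ⌈1558/536⌉=3 ⌈1943/536⌉=4 ⌈2328/536⌉=5 ⌈2713/536⌉=6 ⌈3098/536⌉=6 ⌈3483/536⌉=7 ⌈3868/536⌉=8
  n=10…19: ⌈4253/536⌉=8 ⌈4638/536⌉=9 ⌈5023/536⌉=10 ⌈5408/536⌉=11 ⌈5793/536⌉=11 ⌈6178/536⌉=12 ⌈6563/536⌉=13 ⌈6948/536⌉=13 ⌈7333/536⌉=14 ⌈7718/536⌉=15
  n=20…29: ⌈8103/536⌉=16 ⌈8488/536⌉=16 ⌈8873/536⌉=17 ⌈9258/536⌉=18 ⌈9643/536⌉=18 ⌈10028/536⌉=19 ⌈10413/536⌉=20 ⌈10798/536⌉=21 ⌈11183/536⌉=21 ⌈11568/536⌉=22
  n=30…39: ⌈11953/536⌉=23 ⌈12338/536⌉=24 ⌈12723/536⌉=24 ⌈13108/536⌉=25 ⌈13493/536⌉=26 ⌈13878/536⌉=26 ⌈14263/536⌉=27 ⌈14648/536⌉=28 ⌈15033/536⌉=29 ⌈15418/536⌉=29
  n=40…49: ⌈15803/536⌉=30 ⌈16188/536⌉=31 ⌈16573/536⌉=31 ⌈16958/536⌉=32 ⌈17343/536⌉=33 ⌈17728/536⌉=34 ⌈18113/536⌉=34 ⌈18498/536⌉=35 ⌈18883/536⌉=36 ⌈19268/536⌉=36
  n=50…59: ⌈19653/536⌉=37 ⌈20038/536⌉=38 ⌈20423/536⌉=39 ⌈20808/536⌉=39 ⌈21193/536⌉=40 ⌈21578/536⌉=41 ⌈21963/536⌉=41 ⌈22348/536⌉=42 ⌈22733/536⌉=43 ⌈23118/536⌉=44
  n=60…69: ⌈23503/536⌉=44 ⌈23888/536⌉=45 ⌈24273/536⌉=46 ⌈24658/536⌉=47 ⌈25043/536⌉=47 ⌈25428/536⌉=48 ⌈25813/536⌉=49 ⌈26198/536⌉=49 ⌈26583/536⌉=50 ⌈26968/536⌉=51
  n=70…79: ⌈27353/536⌉=52 ⌈27738/536⌉=52 ⌈28123/536⌉=53 ⌈28508/536⌉=54 ⌈28893/536⌉=54 ⌈29278/536⌉=55 ⌈29663/536⌉=56 ⌈30048/536⌉=57 ⌈30433/536⌉=57 ⌈30818/536⌉=58
  n=80…89: ⌈31203/536⌉=59 ⌈31588/536⌉=59 ⌈31973/536⌉=60 ⌈32358/536⌉=61 ⌈32743/536⌉=62 ⌈33128/536⌉=62 ⌈33513/536⌉=63 ⌈33898/536⌉=64 ⌈34283/536⌉=64 ⌈34668/536⌉=65
  n=90…99: ⌈35053/536⌉=66 ⌈35438/536⌉=67 ⌈35823/536⌉=67 ⌈36208/536⌉=68 ⌈36593/536⌉=69 ⌈36978/536⌉=69 ⌈37363/536⌉=70 ⌈37748/536⌉=71 ⌈38133/536⌉=72 ⌈38518/536⌉=72
  n=100…109: ⌈38903/536⌉=73 ⌈39288/536⌉=74 ⌈39673/536⌉=75 ⌈40058/536⌉=75 ⌈40443/536⌉=76 ⌈40828/536⌉=77 ⌈41213/536⌉=77 ⌈41598/536⌉=78 ⌈41983/536⌉=79 ⌈42368/536⌉=80
  n=110…119: ⌈42753/536⌉=80 ⌈43138/536⌉=81 ⌈43523/536⌉=82 ⌈43908/536⌉=82 ⌈44293/536⌉=83 ⌈44678/536⌉=84 ⌈45063/536⌉=85 ⌈45448/536⌉=85 ⌈45833/536⌉=86 ⌈46218/536⌉=87
  n=120…129: ⌈46603/536⌉=87 ⌈46988/536⌉=88 ⌈47373/536⌉=89 ⌈47758/536⌉=90 ⌈48143/536⌉=90 ⌈48528/536⌉=91 ⌈48913/536⌉=92 ⌈49298/536⌉=92 ⌈49683/536⌉=93 ⌈50068/536⌉=94
  n=130…139: ⌈50453/536⌉=95 ⌈50838/536⌉=95 ⌈51223/536⌉=96 ⌈51608/536⌉=97 ⌈51993/536⌉=98 ⌈52378/536⌉=98 ⌈52763/536⌉=99 ⌈53148/536⌉=100 ⌈53533/536⌉=100 ⌈53918/536⌉=101
  n=140…146: ⌈54303/536⌉=102 ⌈54688/536⌉=103 ⌈55073/536⌉=103 ⌈55458/536⌉=104 ⌈55843/536⌉=105 ⌈56228/536⌉=105 ⌈56613/536⌉=106
s_n = t_(n+1) − t_n for n = 0 … 145 gives
prefix = 11011101101110110111011011101110110111011011101101110110111011101101110110111011011101101110110111011101101110110111011011101101110111011011101101
slide a length-3 window over [0..2] … [143..145] (144 windows); first occurrence of each distinct factor:
  [  0..  2] 110
  [  1..  3] 101
  [  2..  4] 011
  [  3..  5] 111
  (the other 140 windows repeat one of these)
distinct factors: {011, 101, 110, 111}
count = 4  (Sturmian bound for length 3 is 4)

4
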